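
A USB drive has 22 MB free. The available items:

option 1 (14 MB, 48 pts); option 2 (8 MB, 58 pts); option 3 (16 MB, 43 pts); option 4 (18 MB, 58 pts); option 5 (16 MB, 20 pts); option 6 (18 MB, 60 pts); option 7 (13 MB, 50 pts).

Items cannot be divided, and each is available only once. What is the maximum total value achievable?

This is a 0/1 knapsack; check combinations near the capacity.
- option 2+option 7: size 8+13=21, value 58+50=108
- option 1+option 2: size 14+8=22, value 48+58=106
- option 6: size 18, value 60
Best: 108 pts.

108 pts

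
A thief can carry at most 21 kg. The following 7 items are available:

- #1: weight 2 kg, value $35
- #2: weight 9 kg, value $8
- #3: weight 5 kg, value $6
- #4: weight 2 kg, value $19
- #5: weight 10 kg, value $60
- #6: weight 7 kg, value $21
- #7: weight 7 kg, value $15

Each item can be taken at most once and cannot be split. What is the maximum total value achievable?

$135

Check high-value combinations within 21 kg:
- #1+#4+#5+#6: weight 2+2+10+7=21, value 35+19+60+21=135
- #1+#4+#5+#7: weight 2+2+10+7=21, value 35+19+60+15=129
- #1+#3+#4+#5: weight 2+5+2+10=19, value 35+6+19+60=120
Best: $135.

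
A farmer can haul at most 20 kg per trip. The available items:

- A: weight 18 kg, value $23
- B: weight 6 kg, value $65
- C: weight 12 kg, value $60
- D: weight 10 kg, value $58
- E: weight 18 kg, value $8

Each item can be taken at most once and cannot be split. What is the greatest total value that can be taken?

$125

Check high-value combinations within 20 kg:
- B+C: weight 6+12=18, value 65+60=125
- B+D: weight 6+10=16, value 65+58=123
- B: weight 6, value 65
Best: $125.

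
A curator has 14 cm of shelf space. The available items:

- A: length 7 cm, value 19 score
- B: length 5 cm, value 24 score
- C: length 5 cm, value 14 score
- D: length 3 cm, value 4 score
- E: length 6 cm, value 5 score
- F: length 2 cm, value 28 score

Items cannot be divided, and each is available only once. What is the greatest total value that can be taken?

71 score

This is a 0/1 knapsack; check combinations near the capacity.
- A+B+F: length 7+5+2=14, value 19+24+28=71
- B+C+F: length 5+5+2=12, value 24+14+28=66
- A+C+F: length 7+5+2=14, value 19+14+28=61
- B+E+F: length 5+6+2=13, value 24+5+28=57
- B+D+F: length 5+3+2=10, value 24+4+28=56
Best: 71 score.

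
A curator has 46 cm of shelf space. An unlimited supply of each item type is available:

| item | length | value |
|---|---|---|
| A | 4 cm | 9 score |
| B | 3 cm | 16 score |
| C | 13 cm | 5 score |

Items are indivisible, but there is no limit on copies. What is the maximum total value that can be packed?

240 score

Best value-per-unit is B at 16/3, and filling with it alone uses length 15×3=45. No mix of the others beats 15×16 = 240.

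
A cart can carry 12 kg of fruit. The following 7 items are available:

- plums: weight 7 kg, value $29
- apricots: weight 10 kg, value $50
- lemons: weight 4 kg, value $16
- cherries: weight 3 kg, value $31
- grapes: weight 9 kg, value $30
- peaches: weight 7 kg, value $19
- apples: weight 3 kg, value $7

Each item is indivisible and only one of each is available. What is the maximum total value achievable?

$61

Check high-value combinations within 12 kg:
- cherries+grapes: weight 3+9=12, value 31+30=61
- plums+cherries: weight 7+3=10, value 29+31=60
- lemons+cherries+apples: weight 4+3+3=10, value 16+31+7=54
- apricots: weight 10, value 50
Best: $61.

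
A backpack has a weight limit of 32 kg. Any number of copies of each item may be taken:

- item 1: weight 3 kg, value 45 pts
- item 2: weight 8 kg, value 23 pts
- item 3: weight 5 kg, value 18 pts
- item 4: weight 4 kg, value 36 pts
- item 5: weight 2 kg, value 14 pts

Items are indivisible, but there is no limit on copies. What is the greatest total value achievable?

464 pts

Best value-per-unit is item 1 at 45/3; filling with it alone gives 10×45 = 450.
Optimal mix: 10×item 1 + 1×item 5 → weight 32, value 464.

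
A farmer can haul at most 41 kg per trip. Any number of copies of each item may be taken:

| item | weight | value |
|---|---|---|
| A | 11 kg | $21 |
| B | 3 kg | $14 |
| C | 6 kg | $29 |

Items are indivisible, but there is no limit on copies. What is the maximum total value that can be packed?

$188

Best value-per-unit is C at 29/6; filling with it alone gives 6×29 = 174.
Optimal mix: 1×B + 6×C → weight 39, value 188.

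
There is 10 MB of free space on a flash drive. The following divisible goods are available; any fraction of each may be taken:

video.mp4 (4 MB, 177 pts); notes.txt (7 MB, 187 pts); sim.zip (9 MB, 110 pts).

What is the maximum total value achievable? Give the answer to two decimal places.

337.29

Take in order of value per unit:
- video.mp4 (177/4 per unit): all 4 → value 177, running total 177.00
- notes.txt (187/7 per unit): 6 of 7 → value 6×187/7 = 160.2857, running total 337.29
Total 337.29.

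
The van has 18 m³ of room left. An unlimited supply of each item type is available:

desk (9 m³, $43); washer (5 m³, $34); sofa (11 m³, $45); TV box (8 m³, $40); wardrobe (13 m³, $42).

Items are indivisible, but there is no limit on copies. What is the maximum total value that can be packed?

$108

Best value-per-unit is washer at 34/5; filling with it alone gives 3×34 = 102.
Optimal mix: 2×washer + 1×TV box → volume 18, value 108.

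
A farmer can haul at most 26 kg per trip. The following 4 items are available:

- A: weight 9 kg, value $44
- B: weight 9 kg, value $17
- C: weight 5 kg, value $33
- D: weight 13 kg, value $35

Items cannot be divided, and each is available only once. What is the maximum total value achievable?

$94

Check high-value combinations within 26 kg:
- A+B+C: weight 9+9+5=23, value 44+17+33=94
- A+D: weight 9+13=22, value 44+35=79
- A+C: weight 9+5=14, value 44+33=77
- C+D: weight 5+13=18, value 33+35=68
Best: $94.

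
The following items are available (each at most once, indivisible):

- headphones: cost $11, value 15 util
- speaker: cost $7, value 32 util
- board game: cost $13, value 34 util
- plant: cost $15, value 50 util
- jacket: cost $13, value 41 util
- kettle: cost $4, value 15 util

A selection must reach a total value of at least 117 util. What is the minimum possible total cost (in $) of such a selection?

35

Subsets with value ≥ 117, sorted by total cost:
- speaker+plant+jacket: cost 35, value 123
- speaker+board game+jacket+kettle: cost 37, value 122
Minimum cost: 35 $.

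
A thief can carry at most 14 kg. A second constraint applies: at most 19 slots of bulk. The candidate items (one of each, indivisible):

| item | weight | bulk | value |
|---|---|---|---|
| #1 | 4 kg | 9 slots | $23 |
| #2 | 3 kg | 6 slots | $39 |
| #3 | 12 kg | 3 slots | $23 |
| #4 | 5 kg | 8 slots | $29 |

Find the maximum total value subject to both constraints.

$68

Feasible sets respecting both limits:
- #2+#4: weight 8, bulk 14, value 68
- #1+#2: weight 7, bulk 15, value 62
- #1+#4: weight 9, bulk 17, value 52
- #2: weight 3, bulk 6, value 39
Best: $68.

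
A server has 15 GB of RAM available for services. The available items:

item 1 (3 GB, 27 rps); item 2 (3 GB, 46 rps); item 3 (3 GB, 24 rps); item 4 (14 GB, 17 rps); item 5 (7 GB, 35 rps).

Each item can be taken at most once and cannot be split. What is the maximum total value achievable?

This is a 0/1 knapsack; check combinations near the capacity.
- item 1+item 2+item 5: memory 3+3+7=13, value 27+46+35=108
- item 2+item 3+item 5: memory 3+3+7=13, value 46+24+35=105
- item 1+item 2+item 3: memory 3+3+3=9, value 27+46+24=97
- item 1+item 3+item 5: memory 3+3+7=13, value 27+24+35=86
- item 2+item 5: memory 3+7=10, value 46+35=81
Best: 108 rps.

108 rps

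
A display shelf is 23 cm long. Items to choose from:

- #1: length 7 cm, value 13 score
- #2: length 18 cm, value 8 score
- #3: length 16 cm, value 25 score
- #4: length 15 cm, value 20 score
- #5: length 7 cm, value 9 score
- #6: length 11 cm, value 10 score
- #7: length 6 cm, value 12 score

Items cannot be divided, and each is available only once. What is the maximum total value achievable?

Check high-value combinations within 23 cm:
- #1+#3: length 7+16=23, value 13+25=38
- #3+#7: length 16+6=22, value 25+12=37
- #1+#5+#7: length 7+7+6=20, value 13+9+12=34
- #3+#5: length 16+7=23, value 25+9=34
- #1+#4: length 7+15=22, value 13+20=33
Best: 38 score.

38 score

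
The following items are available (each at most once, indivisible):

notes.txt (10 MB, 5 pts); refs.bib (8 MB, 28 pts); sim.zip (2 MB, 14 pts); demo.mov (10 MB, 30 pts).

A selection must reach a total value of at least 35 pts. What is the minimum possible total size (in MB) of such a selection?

10

Subsets with value ≥ 35, sorted by total size:
- refs.bib+sim.zip: size 10, value 42
- sim.zip+demo.mov: size 12, value 44
Minimum size: 10 MB.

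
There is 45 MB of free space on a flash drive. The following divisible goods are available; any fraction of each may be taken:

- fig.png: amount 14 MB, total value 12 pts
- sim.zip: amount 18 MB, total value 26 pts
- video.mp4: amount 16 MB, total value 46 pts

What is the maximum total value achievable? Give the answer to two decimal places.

81.43

Take in order of value per unit:
- video.mp4 (46/16 per unit): all 16 → value 46, running total 46.00
- sim.zip (26/18 per unit): all 18 → value 26, running total 72.00
- fig.png (12/14 per unit): 11 of 14 → value 11×12/14 = 9.4286, running total 81.43
Total 81.43.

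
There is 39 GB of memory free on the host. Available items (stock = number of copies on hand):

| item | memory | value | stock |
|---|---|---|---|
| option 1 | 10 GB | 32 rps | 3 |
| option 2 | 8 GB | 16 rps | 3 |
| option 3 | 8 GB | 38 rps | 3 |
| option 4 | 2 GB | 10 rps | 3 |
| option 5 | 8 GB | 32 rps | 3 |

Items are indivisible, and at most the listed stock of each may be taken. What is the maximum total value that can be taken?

176 rps

Top feasible selections:
- 3×option 3 + 3×option 4 + 1×option 5: memory 38, value 176
- 2×option 3 + 3×option 4 + 2×option 5: memory 38, value 170
- 3×option 3 + 2×option 4 + 1×option 5: memory 36, value 166
Best: 176 rps.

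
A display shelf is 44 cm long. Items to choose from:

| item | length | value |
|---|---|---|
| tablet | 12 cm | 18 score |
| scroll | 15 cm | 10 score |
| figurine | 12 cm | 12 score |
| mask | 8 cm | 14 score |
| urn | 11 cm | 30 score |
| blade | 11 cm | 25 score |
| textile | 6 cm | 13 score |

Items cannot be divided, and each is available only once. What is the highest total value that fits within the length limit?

87 score

Check high-value combinations within 44 cm:
- tablet+mask+urn+blade: length 12+8+11+11=42, value 18+14+30+25=87
- tablet+urn+blade+textile: length 12+11+11+6=40, value 18+30+25+13=86
- mask+urn+blade+textile: length 8+11+11+6=36, value 14+30+25+13=82
- figurine+mask+urn+blade: length 12+8+11+11=42, value 12+14+30+25=81
Best: 87 score.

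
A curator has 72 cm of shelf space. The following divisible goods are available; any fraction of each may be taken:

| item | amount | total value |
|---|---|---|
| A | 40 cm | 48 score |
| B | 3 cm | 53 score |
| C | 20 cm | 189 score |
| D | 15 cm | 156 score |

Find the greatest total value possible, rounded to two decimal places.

Take in order of value per unit:
- B (53/3 per unit): all 3 → value 53, running total 53.00
- D (156/15 per unit): all 15 → value 156, running total 209.00
- C (189/20 per unit): all 20 → value 189, running total 398.00
- A (48/40 per unit): 34 of 40 → value 34×48/40 = 40.8000, running total 438.80
Total 438.80.

438.80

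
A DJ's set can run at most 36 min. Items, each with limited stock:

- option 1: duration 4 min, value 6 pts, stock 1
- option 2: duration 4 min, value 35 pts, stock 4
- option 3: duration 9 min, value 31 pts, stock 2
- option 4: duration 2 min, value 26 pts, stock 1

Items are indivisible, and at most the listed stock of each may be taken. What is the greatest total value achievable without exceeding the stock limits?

Best selections within duration 36 and stock limits:
- 4×option 2 + 2×option 3 + 1×option 4: duration 36, value 228
- 1×option 1 + 4×option 2 + 1×option 3 + 1×option 4: duration 31, value 203
- 4×option 2 + 2×option 3: duration 34, value 202
- 1×option 1 + 3×option 2 + 2×option 3 + 1×option 4: duration 36, value 199
Best: 228 pts.

228 pts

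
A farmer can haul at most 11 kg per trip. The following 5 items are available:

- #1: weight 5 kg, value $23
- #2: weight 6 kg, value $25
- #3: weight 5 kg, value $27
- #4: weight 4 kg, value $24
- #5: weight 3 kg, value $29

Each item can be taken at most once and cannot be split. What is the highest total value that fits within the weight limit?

Check high-value combinations within 11 kg:
- #3+#5: weight 5+3=8, value 27+29=56
- #2+#5: weight 6+3=9, value 25+29=54
- #4+#5: weight 4+3=7, value 24+29=53
- #1+#5: weight 5+3=8, value 23+29=52
Best: $56.

$56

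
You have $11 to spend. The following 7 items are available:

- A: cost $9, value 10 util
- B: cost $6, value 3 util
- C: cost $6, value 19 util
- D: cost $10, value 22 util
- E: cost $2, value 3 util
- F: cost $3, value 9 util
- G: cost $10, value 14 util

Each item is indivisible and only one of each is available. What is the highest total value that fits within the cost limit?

Check high-value combinations within $11:
- C+E+F: cost 6+2+3=11, value 19+3+9=31
- C+F: cost 6+3=9, value 19+9=28
- C+E: cost 6+2=8, value 19+3=22
- D: cost 10, value 22
- C: cost 6, value 19
Best: 31 util.

31 util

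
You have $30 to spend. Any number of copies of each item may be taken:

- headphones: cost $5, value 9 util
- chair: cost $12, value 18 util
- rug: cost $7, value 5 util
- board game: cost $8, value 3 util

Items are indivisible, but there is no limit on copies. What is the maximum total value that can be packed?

Best value-per-unit is headphones at 9/5, and filling with it alone uses cost 6×5=30. No mix of the others beats 6×9 = 54.

54 util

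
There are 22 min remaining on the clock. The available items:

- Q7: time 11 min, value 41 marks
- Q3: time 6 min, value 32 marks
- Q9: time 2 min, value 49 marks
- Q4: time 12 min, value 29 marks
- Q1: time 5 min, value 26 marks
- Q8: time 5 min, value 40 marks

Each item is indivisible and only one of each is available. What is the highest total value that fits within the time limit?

This is a 0/1 knapsack; check combinations near the capacity.
- Q3+Q9+Q1+Q8: time 6+2+5+5=18, value 32+49+26+40=147
- Q7+Q9+Q8: time 11+2+5=18, value 41+49+40=130
- Q7+Q3+Q9: time 11+6+2=19, value 41+32+49=122
- Q3+Q9+Q8: time 6+2+5=13, value 32+49+40=121
- Q9+Q4+Q8: time 2+12+5=19, value 49+29+40=118
Best: 147 marks.

147 marks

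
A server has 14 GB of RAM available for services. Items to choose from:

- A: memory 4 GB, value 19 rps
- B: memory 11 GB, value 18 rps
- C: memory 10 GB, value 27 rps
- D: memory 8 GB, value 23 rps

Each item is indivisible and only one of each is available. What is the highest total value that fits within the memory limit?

This is a 0/1 knapsack; check combinations near the capacity.
- A+C: memory 4+10=14, value 19+27=46
- A+D: memory 4+8=12, value 19+23=42
- C: memory 10, value 27
- D: memory 8, value 23
Best: 46 rps.

46 rps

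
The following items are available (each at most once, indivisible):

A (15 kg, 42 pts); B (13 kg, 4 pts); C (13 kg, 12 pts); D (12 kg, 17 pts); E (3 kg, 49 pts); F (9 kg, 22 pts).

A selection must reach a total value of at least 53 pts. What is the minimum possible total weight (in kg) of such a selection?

12

Subsets with value ≥ 53, sorted by total weight:
- E+F: weight 12, value 71
- D+E: weight 15, value 66
- C+E: weight 16, value 61
Minimum weight: 12 kg.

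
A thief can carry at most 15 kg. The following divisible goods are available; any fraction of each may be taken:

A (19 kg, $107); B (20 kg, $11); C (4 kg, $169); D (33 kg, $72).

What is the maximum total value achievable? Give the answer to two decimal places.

Take in order of value per unit:
- C (169/4 per unit): all 4 → value 169, running total 169.00
- A (107/19 per unit): 11 of 19 → value 11×107/19 = 61.9474, running total 230.95
Total 230.95.

230.95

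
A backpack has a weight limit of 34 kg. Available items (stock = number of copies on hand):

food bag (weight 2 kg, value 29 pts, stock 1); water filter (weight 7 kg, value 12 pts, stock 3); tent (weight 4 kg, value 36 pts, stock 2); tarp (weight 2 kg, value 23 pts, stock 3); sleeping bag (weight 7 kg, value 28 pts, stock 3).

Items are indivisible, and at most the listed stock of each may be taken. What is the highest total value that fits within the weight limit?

Best selections within weight 34 and stock limits:
- 1×food bag + 2×tent + 3×tarp + 2×sleeping bag: weight 30, value 226
- 1×food bag + 1×tent + 3×tarp + 3×sleeping bag: weight 33, value 218
- 1×food bag + 1×water filter + 2×tent + 3×tarp + 1×sleeping bag: weight 30, value 210
Best: 226 pts.

226 pts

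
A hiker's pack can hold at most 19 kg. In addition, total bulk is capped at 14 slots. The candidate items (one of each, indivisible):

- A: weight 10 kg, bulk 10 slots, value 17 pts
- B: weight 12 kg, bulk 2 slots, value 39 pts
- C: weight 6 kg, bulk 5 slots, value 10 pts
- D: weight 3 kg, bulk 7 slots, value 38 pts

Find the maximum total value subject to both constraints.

77 pts

Feasible sets respecting both limits:
- B+D: weight 15, bulk 9, value 77
- B+C: weight 18, bulk 7, value 49
- C+D: weight 9, bulk 12, value 48
- B: weight 12, bulk 2, value 39
Best: 77 pts.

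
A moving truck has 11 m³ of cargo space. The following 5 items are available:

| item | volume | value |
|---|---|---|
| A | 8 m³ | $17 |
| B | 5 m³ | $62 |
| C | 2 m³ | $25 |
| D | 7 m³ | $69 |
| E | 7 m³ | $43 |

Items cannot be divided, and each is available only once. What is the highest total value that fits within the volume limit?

$94

Check high-value combinations within 11 m³:
- C+D: volume 2+7=9, value 25+69=94
- B+C: volume 5+2=7, value 62+25=87
- D: volume 7, value 69
- C+E: volume 2+7=9, value 25+43=68
Best: $94.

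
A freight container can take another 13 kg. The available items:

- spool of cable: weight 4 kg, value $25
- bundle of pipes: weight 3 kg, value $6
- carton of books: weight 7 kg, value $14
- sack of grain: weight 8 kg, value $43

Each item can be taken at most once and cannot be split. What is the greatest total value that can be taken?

$68

This is a 0/1 knapsack; check combinations near the capacity.
- spool of cable+sack of grain: weight 4+8=12, value 25+43=68
- bundle of pipes+sack of grain: weight 3+8=11, value 6+43=49
- sack of grain: weight 8, value 43
Best: $68.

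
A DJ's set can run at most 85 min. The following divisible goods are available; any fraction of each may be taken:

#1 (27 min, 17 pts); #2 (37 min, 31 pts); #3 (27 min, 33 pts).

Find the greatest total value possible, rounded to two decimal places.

77.22

Take in order of value per unit:
- #3 (33/27 per unit): all 27 → value 33, running total 33.00
- #2 (31/37 per unit): all 37 → value 31, running total 64.00
- #1 (17/27 per unit): 21 of 27 → value 21×17/27 = 13.2222, running total 77.22
Total 77.22.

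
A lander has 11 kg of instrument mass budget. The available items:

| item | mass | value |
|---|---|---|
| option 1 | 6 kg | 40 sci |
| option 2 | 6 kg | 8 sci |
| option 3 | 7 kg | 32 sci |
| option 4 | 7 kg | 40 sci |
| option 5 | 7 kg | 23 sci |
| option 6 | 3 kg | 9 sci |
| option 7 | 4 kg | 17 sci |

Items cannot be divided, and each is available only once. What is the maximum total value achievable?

57 sci

Check high-value combinations within 11 kg:
- option 1+option 7: mass 6+4=10, value 40+17=57
- option 4+option 7: mass 7+4=11, value 40+17=57
- option 1+option 6: mass 6+3=9, value 40+9=49
- option 4+option 6: mass 7+3=10, value 40+9=49
- option 3+option 7: mass 7+4=11, value 32+17=49
Best: 57 sci.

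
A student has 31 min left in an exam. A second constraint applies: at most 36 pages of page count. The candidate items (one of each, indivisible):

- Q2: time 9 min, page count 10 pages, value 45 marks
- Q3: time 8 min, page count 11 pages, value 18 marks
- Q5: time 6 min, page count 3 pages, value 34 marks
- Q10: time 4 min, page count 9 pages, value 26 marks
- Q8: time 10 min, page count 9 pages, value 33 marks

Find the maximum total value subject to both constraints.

138 marks

Feasible sets respecting both limits:
- Q2+Q5+Q10+Q8: time 29, page count 31, value 138
- Q2+Q3+Q5+Q10: time 27, page count 33, value 123
- Q2+Q5+Q8: time 25, page count 22, value 112
- Q3+Q5+Q10+Q8: time 28, page count 32, value 111
Best: 138 marks.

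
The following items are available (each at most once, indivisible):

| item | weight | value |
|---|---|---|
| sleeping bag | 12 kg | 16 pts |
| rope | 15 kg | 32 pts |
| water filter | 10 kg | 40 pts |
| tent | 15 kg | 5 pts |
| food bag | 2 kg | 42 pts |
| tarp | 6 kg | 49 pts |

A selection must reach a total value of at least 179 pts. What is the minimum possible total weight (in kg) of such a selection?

Subsets with value ≥ 179, sorted by total weight:
- sleeping bag+rope+water filter+food bag+tarp: weight 45, value 179
- sleeping bag+rope+water filter+tent+food bag+tarp: weight 60, value 184
Minimum weight: 45 kg.

45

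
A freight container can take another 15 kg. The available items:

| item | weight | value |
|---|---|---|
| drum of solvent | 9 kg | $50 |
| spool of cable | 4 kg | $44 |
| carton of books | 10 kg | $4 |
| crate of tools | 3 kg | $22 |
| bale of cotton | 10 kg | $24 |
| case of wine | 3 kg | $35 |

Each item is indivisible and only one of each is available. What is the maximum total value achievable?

$107

Check high-value combinations within 15 kg:
- drum of solvent+crate of tools+case of wine: weight 9+3+3=15, value 50+22+35=107
- spool of cable+crate of tools+case of wine: weight 4+3+3=10, value 44+22+35=101
- drum of solvent+spool of cable: weight 9+4=13, value 50+44=94
- drum of solvent+case of wine: weight 9+3=12, value 50+35=85
Best: $107.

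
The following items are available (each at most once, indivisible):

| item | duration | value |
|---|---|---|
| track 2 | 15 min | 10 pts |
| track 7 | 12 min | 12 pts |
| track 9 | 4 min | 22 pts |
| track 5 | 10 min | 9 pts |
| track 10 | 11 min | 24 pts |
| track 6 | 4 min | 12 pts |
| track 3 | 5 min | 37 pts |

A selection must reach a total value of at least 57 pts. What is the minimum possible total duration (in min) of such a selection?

Subsets with value ≥ 57, sorted by total duration:
- track 9+track 3: duration 9, value 59
- track 9+track 6+track 3: duration 13, value 71
- track 10+track 3: duration 16, value 61
Minimum duration: 9 min.

9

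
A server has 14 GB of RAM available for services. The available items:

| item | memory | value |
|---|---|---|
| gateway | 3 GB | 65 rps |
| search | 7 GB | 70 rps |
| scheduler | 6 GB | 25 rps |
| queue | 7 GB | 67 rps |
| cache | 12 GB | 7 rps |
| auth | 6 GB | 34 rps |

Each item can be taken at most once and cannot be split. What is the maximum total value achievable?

Check high-value combinations within 14 GB:
- search+queue: memory 7+7=14, value 70+67=137
- gateway+search: memory 3+7=10, value 65+70=135
- gateway+queue: memory 3+7=10, value 65+67=132
- search+auth: memory 7+6=13, value 70+34=104
Best: 137 rps.

137 rps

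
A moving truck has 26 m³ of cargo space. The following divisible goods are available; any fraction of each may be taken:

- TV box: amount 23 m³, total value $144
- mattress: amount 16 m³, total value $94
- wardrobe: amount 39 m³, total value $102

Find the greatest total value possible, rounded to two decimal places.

161.63

Take in order of value per unit:
- TV box (144/23 per unit): all 23 → value 144, running total 144.00
- mattress (94/16 per unit): 3 of 16 → value 3×94/16 = 17.6250, running total 161.63
Total 161.63.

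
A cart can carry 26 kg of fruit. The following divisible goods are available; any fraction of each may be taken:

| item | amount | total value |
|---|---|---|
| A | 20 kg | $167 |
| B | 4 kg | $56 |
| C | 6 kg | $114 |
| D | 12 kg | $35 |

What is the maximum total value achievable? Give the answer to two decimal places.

303.60

Take in order of value per unit:
- C (114/6 per unit): all 6 → value 114, running total 114.00
- B (56/4 per unit): all 4 → value 56, running total 170.00
- A (167/20 per unit): 16 of 20 → value 16×167/20 = 133.6000, running total 303.60
Total 303.60.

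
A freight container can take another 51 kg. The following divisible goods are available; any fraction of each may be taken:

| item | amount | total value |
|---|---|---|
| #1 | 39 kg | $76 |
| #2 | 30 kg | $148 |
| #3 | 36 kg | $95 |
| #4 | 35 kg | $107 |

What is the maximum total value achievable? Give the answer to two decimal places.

212.20

Take in order of value per unit:
- #2 (148/30 per unit): all 30 → value 148, running total 148.00
- #4 (107/35 per unit): 21 of 35 → value 21×107/35 = 64.2000, running total 212.20
Total 212.20.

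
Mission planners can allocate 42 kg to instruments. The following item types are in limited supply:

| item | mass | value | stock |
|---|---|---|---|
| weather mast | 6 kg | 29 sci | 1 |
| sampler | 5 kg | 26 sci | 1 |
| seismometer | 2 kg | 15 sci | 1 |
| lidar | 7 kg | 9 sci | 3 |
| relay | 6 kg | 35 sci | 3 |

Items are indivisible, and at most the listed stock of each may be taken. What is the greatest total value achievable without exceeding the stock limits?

184 sci

Best selections within mass 42 and stock limits:
- 1×weather mast + 1×sampler + 1×seismometer + 1×lidar + 3×relay: mass 38, value 184
- 1×weather mast + 1×sampler + 1×seismometer + 3×relay: mass 31, value 175
- 1×weather mast + 1×sampler + 1×lidar + 3×relay: mass 36, value 169
- 1×weather mast + 1×seismometer + 2×lidar + 3×relay: mass 40, value 167
Best: 184 sci.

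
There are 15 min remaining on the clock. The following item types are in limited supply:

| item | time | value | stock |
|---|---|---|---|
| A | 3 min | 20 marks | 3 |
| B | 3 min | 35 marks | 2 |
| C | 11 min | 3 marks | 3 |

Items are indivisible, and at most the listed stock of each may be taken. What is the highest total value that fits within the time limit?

Top feasible selections:
- 3×A + 2×B: time 15, value 130
- 2×A + 2×B: time 12, value 110
Best: 130 marks.

130 marks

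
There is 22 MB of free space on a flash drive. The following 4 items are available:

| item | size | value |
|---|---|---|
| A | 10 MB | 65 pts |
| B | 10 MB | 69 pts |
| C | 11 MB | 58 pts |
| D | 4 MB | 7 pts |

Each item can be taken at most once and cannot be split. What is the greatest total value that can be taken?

Check high-value combinations within 22 MB:
- A+B: size 10+10=20, value 65+69=134
- B+C: size 10+11=21, value 69+58=127
- A+C: size 10+11=21, value 65+58=123
Best: 134 pts.

134 pts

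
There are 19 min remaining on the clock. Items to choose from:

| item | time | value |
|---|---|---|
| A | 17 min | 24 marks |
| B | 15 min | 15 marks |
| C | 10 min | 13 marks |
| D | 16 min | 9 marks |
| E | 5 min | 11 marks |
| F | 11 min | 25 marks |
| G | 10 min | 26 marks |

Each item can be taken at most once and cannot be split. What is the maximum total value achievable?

37 marks

Check high-value combinations within 19 min:
- E+G: time 5+10=15, value 11+26=37
- E+F: time 5+11=16, value 11+25=36
- G: time 10, value 26
Best: 37 marks.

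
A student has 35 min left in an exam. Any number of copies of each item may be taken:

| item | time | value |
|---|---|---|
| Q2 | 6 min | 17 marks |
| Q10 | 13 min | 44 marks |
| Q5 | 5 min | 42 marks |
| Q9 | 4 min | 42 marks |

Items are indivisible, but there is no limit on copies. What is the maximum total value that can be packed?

Best value-per-unit is Q9 at 42/4; filling with it alone gives 8×42 = 336.
Optimal mix: 3×Q5 + 5×Q9 → time 35, value 336.

336 marks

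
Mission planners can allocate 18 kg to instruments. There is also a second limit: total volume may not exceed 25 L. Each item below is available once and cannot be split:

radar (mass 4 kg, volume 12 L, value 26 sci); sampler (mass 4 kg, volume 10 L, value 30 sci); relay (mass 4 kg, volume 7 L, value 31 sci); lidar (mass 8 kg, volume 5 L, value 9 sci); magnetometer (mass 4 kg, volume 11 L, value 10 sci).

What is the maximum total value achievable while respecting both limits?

Feasible sets respecting both limits:
- sampler+relay+lidar: mass 16, volume 22, value 70
- radar+relay+lidar: mass 16, volume 24, value 66
- sampler+relay: mass 8, volume 17, value 61
Best: 70 sci.

70 sci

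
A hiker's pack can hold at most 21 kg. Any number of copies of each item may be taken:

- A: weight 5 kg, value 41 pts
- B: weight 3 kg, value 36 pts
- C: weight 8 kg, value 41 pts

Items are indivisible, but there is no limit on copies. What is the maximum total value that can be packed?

252 pts

Best value-per-unit is B at 36/3, and filling with it alone uses weight 7×3=21. No mix of the others beats 7×36 = 252.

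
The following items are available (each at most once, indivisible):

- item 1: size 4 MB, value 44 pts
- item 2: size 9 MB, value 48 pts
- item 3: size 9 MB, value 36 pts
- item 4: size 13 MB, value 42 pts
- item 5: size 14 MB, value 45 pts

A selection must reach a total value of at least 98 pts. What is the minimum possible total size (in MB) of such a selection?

Subsets with value ≥ 98, sorted by total size:
- item 1+item 2+item 3: size 22, value 128
- item 1+item 2+item 4: size 26, value 134
Minimum size: 22 MB.

22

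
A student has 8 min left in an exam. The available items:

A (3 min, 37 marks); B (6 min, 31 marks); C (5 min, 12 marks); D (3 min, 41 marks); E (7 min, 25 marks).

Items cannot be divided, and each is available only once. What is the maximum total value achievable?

Check high-value combinations within 8 min:
- A+D: time 3+3=6, value 37+41=78
- C+D: time 5+3=8, value 12+41=53
- A+C: time 3+5=8, value 37+12=49
- D: time 3, value 41
- A: time 3, value 37
Best: 78 marks.

78 marks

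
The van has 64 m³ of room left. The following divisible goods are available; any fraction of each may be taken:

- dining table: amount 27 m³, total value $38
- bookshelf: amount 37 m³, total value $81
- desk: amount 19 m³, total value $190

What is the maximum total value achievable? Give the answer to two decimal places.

282.26

Take in order of value per unit:
- desk (190/19 per unit): all 19 → value 190, running total 190.00
- bookshelf (81/37 per unit): all 37 → value 81, running total 271.00
- dining table (38/27 per unit): 8 of 27 → value 8×38/27 = 11.2593, running total 282.26
Total 282.26.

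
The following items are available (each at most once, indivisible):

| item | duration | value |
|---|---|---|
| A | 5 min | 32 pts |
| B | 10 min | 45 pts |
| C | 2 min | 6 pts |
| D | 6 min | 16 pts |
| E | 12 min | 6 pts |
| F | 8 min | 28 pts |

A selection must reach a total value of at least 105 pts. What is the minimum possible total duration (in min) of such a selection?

Subsets with value ≥ 105, sorted by total duration:
- A+B+F: duration 23, value 105
- A+B+C+F: duration 25, value 111
Minimum duration: 23 min.

23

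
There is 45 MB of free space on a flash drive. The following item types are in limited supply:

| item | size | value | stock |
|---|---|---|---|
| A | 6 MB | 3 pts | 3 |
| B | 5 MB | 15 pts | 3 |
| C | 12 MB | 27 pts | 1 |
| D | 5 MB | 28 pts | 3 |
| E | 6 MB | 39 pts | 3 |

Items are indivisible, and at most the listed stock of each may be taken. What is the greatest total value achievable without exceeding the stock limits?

Best selections within size 45 and stock limits:
- 2×B + 3×D + 3×E: size 43, value 231
- 1×C + 3×D + 3×E: size 45, value 228
- 1×A + 1×B + 3×D + 3×E: size 44, value 219
- 3×B + 2×D + 3×E: size 43, value 218
Best: 231 pts.

231 pts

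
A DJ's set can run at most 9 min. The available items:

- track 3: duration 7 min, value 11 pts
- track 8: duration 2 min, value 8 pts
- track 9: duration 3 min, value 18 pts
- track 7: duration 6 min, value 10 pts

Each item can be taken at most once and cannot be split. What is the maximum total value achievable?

Check high-value combinations within 9 min:
- track 9+track 7: duration 3+6=9, value 18+10=28
- track 8+track 9: duration 2+3=5, value 8+18=26
- track 3+track 8: duration 7+2=9, value 11+8=19
Best: 28 pts.

28 pts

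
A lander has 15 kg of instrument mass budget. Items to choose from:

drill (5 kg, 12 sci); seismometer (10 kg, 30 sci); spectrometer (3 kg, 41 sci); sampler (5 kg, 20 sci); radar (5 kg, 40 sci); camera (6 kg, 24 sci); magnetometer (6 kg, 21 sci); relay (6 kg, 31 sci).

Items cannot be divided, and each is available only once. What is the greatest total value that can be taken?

Check high-value combinations within 15 kg:
- spectrometer+radar+relay: mass 3+5+6=14, value 41+40+31=112
- spectrometer+radar+camera: mass 3+5+6=14, value 41+40+24=105
- spectrometer+radar+magnetometer: mass 3+5+6=14, value 41+40+21=102
- spectrometer+sampler+radar: mass 3+5+5=13, value 41+20+40=101
Best: 112 sci.

112 sci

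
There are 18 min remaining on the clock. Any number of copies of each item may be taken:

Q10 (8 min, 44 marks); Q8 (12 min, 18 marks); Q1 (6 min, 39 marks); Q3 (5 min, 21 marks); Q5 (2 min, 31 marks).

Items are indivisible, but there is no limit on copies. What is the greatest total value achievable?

Best value-per-unit is Q5 at 31/2, and filling with it alone uses time 9×2=18. No mix of the others beats 9×31 = 279.

279 marks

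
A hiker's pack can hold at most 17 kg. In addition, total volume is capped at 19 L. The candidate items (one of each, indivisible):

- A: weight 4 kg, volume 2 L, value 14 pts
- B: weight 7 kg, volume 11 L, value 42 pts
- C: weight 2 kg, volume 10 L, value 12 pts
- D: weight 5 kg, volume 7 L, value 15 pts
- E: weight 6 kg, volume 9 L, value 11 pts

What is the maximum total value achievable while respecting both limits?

57 pts

Feasible sets respecting both limits:
- B+D: weight 12, volume 18, value 57
- A+B: weight 11, volume 13, value 56
- B: weight 7, volume 11, value 42
- A+C+D: weight 11, volume 19, value 41
Best: 57 pts.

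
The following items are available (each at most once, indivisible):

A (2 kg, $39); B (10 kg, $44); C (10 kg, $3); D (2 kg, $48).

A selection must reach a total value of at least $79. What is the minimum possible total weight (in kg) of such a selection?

4

Subsets with value ≥ 79, sorted by total weight:
- A+D: weight 4, value 87
- B+D: weight 12, value 92
- A+B: weight 12, value 83
Minimum weight: 4 kg.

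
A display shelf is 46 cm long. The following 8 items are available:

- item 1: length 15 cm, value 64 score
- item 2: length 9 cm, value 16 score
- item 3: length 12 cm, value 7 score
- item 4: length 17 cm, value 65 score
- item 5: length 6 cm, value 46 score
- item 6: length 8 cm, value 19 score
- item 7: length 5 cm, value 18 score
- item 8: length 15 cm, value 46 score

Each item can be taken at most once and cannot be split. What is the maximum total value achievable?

194 score

Check high-value combinations within 46 cm:
- item 1+item 4+item 5+item 6: length 15+17+6+8=46, value 64+65+46+19=194
- item 1+item 4+item 5+item 7: length 15+17+6+5=43, value 64+65+46+18=193
- item 4+item 5+item 6+item 8: length 17+6+8+15=46, value 65+46+19+46=176
- item 1+item 4+item 5: length 15+17+6=38, value 64+65+46=175
Best: 194 score.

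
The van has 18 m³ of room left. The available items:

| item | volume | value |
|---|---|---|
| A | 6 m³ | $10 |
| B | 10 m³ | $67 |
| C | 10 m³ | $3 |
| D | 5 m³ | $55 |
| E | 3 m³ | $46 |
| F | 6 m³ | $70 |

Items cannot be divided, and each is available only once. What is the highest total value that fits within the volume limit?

$171

Check high-value combinations within 18 m³:
- D+E+F: volume 5+3+6=14, value 55+46+70=171
- B+D+E: volume 10+5+3=18, value 67+55+46=168
- B+F: volume 10+6=16, value 67+70=137
- A+D+F: volume 6+5+6=17, value 10+55+70=135
- A+E+F: volume 6+3+6=15, value 10+46+70=126
Best: $171.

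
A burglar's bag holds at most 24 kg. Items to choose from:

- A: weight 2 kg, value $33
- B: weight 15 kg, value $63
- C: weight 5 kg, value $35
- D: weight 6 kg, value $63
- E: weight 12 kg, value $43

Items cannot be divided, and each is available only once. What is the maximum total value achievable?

Check high-value combinations within 24 kg:
- A+B+D: weight 2+15+6=23, value 33+63+63=159
- C+D+E: weight 5+6+12=23, value 35+63+43=141
- A+D+E: weight 2+6+12=20, value 33+63+43=139
- A+C+D: weight 2+5+6=13, value 33+35+63=131
- A+B+C: weight 2+15+5=22, value 33+63+35=131
Best: $159.

$159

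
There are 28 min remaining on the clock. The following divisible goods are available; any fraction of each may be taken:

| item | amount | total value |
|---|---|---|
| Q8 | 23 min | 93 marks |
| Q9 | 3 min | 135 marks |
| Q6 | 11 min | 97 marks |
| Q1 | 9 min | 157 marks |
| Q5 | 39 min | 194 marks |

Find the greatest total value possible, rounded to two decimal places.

Take in order of value per unit:
- Q9 (135/3 per unit): all 3 → value 135, running total 135.00
- Q1 (157/9 per unit): all 9 → value 157, running total 292.00
- Q6 (97/11 per unit): all 11 → value 97, running total 389.00
- Q5 (194/39 per unit): 5 of 39 → value 5×194/39 = 24.8718, running total 413.87
Total 413.87.

413.87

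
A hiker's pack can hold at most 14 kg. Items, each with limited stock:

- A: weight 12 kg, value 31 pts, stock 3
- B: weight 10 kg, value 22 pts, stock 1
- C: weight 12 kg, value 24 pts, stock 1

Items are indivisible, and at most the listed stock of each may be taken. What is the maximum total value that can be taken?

Best selections within weight 14 and stock limits:
- 1×A: weight 12, value 31
- 1×C: weight 12, value 24
- 1×B: weight 10, value 22
Best: 31 pts.

31 pts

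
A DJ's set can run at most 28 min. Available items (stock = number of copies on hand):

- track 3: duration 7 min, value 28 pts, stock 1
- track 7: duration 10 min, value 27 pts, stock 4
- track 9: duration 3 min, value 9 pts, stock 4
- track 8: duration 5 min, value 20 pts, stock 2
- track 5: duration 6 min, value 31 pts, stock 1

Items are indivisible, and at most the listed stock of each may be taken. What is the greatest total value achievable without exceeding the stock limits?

Best selections within duration 28 and stock limits:
- 1×track 3 + 1×track 9 + 2×track 8 + 1×track 5: duration 26, value 108
- 4×track 9 + 2×track 8 + 1×track 5: duration 28, value 107
- 1×track 3 + 3×track 9 + 1×track 8 + 1×track 5: duration 27, value 106
Best: 108 pts.

108 pts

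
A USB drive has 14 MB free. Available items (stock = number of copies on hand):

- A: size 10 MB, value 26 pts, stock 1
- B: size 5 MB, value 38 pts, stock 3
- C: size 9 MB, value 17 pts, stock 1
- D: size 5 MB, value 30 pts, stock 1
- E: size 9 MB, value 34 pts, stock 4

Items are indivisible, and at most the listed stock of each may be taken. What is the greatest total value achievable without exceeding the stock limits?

76 pts

Best selections within size 14 and stock limits:
- 2×B: size 10, value 76
- 1×B + 1×E: size 14, value 72
Best: 76 pts.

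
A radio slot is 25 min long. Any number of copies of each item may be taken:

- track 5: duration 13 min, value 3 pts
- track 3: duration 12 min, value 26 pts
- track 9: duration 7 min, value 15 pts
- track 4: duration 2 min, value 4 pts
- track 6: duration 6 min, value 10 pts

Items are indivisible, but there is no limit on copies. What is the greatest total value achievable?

Best value-per-unit is track 3 at 26/12; filling with it alone gives 2×26 = 52.
Optimal mix: 1×track 3 + 1×track 9 + 3×track 4 → duration 25, value 53.

53 pts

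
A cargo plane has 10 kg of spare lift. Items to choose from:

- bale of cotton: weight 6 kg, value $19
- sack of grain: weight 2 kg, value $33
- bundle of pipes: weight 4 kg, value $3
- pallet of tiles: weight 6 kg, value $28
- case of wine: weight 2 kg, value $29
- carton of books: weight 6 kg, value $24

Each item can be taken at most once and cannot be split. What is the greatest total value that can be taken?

This is a 0/1 knapsack; check combinations near the capacity.
- sack of grain+pallet of tiles+case of wine: weight 2+6+2=10, value 33+28+29=90
- sack of grain+case of wine+carton of books: weight 2+2+6=10, value 33+29+24=86
- bale of cotton+sack of grain+case of wine: weight 6+2+2=10, value 19+33+29=81
- sack of grain+bundle of pipes+case of wine: weight 2+4+2=8, value 33+3+29=65
- sack of grain+case of wine: weight 2+2=4, value 33+29=62
Best: $90.

$90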